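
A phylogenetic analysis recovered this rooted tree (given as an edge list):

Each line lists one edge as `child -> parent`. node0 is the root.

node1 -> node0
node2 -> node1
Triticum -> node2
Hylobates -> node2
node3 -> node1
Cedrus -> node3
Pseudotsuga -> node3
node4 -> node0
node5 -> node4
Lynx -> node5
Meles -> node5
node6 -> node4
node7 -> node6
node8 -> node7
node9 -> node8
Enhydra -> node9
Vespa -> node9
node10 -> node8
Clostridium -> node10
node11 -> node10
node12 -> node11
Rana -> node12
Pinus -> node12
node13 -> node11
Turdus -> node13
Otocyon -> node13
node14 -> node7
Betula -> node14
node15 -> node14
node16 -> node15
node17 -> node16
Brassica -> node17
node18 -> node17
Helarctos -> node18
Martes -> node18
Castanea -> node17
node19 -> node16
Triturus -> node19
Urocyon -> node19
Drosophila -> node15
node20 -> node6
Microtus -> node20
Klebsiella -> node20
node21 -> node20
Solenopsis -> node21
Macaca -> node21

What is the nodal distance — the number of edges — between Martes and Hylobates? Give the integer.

12

The MRCA of Martes and Hylobates is the root of the tree.
From Martes up to that node: 9 branches. From Hylobates up to the same node: 3 branches. Total: 9 + 3 = 12.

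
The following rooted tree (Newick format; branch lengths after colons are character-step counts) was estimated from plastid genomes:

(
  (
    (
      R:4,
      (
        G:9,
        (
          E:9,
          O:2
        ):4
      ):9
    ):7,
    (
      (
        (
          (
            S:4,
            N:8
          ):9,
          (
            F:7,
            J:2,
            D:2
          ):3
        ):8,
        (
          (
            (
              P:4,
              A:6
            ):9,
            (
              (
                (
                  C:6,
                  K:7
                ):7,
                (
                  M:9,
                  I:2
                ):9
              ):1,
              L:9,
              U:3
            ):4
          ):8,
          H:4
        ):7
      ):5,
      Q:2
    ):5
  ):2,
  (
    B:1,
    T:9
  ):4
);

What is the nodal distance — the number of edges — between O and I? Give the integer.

The MRCA of O and I is the node subtending ((R,(G,(E,O))),((((S,N),(F,J,D)),(((P,A),(((C,K),(M,I)),L,U)),H)),Q)).
From O up to that node: 4 branches. From I up to the same node: 8 branches. Total: 4 + 8 = 12.

12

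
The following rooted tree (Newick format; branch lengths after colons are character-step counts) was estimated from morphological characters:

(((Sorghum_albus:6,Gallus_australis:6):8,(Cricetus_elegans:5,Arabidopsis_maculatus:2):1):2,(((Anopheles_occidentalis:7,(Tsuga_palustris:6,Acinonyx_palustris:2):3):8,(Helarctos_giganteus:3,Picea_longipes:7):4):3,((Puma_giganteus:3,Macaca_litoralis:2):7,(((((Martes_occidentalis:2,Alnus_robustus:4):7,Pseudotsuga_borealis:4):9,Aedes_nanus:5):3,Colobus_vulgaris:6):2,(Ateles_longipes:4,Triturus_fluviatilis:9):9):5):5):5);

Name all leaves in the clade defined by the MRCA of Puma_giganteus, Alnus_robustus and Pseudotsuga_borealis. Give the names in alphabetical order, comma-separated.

Aedes_nanus, Alnus_robustus, Ateles_longipes, Colobus_vulgaris, Macaca_litoralis, Martes_occidentalis, Pseudotsuga_borealis, Puma_giganteus, Triturus_fluviatilis

Tracing Puma_giganteus: it sits inside (Puma_giganteus,Macaca_litoralis).
Tracing Alnus_robustus: it sits inside (Martes_occidentalis,Alnus_robustus).
Tracing Pseudotsuga_borealis: it sits inside ((Martes_occidentalis,Alnus_robustus),Pseudotsuga_borealis).
The smallest clade enclosing all 3 is ((Puma_giganteus,Macaca_litoralis),(((((Martes_occidentalis,Alnus_robustus),Pseudotsuga_borealis),Aedes_nanus),Colobus_vulgaris),(Ateles_longipes,Triturus_fluviatilis))); the answer is its 9 terminal taxa in alphabetical order.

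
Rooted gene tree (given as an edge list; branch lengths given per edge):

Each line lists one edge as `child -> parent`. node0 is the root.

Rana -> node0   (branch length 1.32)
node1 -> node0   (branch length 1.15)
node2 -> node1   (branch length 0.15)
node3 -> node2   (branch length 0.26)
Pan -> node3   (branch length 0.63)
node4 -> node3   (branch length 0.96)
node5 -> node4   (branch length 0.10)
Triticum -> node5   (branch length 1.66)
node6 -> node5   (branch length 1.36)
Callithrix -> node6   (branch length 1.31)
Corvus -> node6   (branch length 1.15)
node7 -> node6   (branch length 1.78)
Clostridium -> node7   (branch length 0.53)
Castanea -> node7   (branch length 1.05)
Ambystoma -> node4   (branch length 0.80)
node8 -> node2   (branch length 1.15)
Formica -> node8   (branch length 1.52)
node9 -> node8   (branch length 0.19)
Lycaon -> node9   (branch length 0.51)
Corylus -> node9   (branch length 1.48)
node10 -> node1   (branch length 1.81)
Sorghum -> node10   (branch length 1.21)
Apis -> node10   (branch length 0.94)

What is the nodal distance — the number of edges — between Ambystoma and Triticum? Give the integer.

3

The MRCA of Ambystoma and Triticum is the node subtending ((Triticum,(Callithrix,Corvus,(Clostridium,Castanea))),Ambystoma).
From Ambystoma up to that node: 1 branch. From Triticum up to the same node: 2 branches. Total: 1 + 2 = 3.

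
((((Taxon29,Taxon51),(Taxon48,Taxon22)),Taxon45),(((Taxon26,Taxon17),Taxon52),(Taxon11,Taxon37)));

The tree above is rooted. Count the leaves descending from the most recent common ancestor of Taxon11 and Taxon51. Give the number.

10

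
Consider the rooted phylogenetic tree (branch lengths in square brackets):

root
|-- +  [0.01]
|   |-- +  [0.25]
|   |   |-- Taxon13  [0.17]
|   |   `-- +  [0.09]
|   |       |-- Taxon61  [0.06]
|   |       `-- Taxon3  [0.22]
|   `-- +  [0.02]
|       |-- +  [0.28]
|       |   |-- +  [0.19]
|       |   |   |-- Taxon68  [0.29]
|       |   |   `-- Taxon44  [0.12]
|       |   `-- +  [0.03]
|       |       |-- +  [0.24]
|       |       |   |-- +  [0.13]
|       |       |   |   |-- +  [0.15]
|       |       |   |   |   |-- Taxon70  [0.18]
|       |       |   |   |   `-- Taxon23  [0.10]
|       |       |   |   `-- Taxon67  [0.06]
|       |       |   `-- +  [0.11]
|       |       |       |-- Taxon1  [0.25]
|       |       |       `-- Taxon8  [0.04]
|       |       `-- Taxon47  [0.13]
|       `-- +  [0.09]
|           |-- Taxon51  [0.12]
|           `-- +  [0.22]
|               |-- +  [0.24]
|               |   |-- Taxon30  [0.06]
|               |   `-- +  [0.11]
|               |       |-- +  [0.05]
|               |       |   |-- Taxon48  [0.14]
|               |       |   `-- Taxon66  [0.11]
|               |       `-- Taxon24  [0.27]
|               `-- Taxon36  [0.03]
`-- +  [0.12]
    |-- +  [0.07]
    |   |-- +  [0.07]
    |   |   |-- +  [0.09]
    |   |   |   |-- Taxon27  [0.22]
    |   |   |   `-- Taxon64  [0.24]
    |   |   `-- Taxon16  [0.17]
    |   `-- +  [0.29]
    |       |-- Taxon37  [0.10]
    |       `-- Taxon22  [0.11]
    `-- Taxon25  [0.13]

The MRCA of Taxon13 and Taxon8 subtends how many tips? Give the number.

17

The MRCA of Taxon13 and Taxon8 is the node subtending ((Taxon13,(Taxon61,Taxon3)),(((Taxon68,Taxon44),((((Taxon70,Taxon23),Taxon67),(Taxon1,Taxon8)),Taxon47)),(Taxon51,((Taxon30,((Taxon48,Taxon66),Taxon24)),Taxon36)))).
That clade contains 17 terminal taxa: Taxon1, Taxon13, Taxon23, Taxon24, Taxon3, Taxon30, Taxon36, Taxon44, Taxon47, Taxon48, Taxon51, Taxon61, Taxon66, Taxon67, Taxon68, Taxon70, Taxon8.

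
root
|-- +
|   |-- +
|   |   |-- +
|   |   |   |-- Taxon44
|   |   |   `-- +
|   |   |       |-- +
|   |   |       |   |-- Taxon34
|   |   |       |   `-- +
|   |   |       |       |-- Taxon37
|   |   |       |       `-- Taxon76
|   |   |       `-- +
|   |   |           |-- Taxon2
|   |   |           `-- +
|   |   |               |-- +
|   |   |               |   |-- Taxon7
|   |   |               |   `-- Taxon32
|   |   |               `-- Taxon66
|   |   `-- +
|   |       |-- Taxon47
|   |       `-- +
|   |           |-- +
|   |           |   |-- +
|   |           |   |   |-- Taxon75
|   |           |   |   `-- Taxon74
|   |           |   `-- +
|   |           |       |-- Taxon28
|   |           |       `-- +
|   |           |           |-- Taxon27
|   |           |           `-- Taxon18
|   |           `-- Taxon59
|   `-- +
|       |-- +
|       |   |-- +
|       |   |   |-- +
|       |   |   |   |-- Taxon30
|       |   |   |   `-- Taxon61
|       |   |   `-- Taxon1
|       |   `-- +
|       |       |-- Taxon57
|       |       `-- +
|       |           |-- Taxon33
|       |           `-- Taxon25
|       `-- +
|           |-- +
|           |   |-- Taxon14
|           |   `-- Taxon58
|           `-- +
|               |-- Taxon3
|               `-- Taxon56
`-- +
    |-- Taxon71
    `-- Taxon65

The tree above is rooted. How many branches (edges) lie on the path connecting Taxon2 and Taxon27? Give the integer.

10

The MRCA of Taxon2 and Taxon27 is the node subtending ((Taxon44,((Taxon34,(Taxon37,Taxon76)),(Taxon2,((Taxon7,Taxon32),Taxon66)))),(Taxon47,(((Taxon75,Taxon74),(Taxon28,(Taxon27,Taxon18))),Taxon59))).
From Taxon2 up to that node: 4 branches. From Taxon27 up to the same node: 6 branches. Total: 4 + 6 = 10.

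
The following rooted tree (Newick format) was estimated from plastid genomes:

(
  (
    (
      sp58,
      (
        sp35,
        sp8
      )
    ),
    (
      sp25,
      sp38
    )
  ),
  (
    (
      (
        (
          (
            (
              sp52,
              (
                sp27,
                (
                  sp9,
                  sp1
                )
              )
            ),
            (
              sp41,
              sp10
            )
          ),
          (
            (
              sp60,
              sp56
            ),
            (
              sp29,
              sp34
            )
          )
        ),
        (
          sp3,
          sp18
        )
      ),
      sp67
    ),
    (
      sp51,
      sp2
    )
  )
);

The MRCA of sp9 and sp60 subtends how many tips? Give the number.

10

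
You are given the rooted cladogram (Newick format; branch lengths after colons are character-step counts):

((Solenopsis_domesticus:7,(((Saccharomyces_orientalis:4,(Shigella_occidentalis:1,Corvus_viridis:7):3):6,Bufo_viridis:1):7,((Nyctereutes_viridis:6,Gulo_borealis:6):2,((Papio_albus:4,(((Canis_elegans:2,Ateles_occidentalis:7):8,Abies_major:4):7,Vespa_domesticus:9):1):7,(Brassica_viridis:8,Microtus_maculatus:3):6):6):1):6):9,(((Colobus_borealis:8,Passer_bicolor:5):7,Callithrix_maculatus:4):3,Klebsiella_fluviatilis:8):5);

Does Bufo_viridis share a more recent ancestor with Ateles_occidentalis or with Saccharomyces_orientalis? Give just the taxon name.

Saccharomyces_orientalis

The MRCA of Bufo_viridis and Saccharomyces_orientalis subtends ((Saccharomyces_orientalis,(Shigella_occidentalis,Corvus_viridis)),Bufo_viridis) (4 taxa).
The MRCA of Bufo_viridis and Ateles_occidentalis subtends (((Saccharomyces_orientalis,(Shigella_occidentalis,Corvus_viridis)),Bufo_viridis),((Nyctereutes_viridis,Gulo_borealis),((Papio_albus,(((Canis_elegans,Ateles_occidentalis),Abies_major),Vespa_domesticus)),(Brassica_viridis,Microtus_maculatus)))) (13 taxa).
The first is nested inside the second, so Bufo_viridis shares a more recent common ancestor with Saccharomyces_orientalis.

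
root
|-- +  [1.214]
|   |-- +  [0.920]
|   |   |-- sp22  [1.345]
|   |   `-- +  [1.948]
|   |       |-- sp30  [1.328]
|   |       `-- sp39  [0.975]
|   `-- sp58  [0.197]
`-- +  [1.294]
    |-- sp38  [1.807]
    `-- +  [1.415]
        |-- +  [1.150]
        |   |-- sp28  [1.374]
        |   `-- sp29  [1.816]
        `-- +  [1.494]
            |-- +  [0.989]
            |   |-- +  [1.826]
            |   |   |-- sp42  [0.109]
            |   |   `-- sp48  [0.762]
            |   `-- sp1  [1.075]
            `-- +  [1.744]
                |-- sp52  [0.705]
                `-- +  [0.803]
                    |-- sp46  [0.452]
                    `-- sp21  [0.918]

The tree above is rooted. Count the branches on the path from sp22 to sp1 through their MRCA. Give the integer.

8

The MRCA of sp22 and sp1 is the root of the tree.
From sp22 up to that node: 3 branches. From sp1 up to the same node: 5 branches. Total: 3 + 5 = 8.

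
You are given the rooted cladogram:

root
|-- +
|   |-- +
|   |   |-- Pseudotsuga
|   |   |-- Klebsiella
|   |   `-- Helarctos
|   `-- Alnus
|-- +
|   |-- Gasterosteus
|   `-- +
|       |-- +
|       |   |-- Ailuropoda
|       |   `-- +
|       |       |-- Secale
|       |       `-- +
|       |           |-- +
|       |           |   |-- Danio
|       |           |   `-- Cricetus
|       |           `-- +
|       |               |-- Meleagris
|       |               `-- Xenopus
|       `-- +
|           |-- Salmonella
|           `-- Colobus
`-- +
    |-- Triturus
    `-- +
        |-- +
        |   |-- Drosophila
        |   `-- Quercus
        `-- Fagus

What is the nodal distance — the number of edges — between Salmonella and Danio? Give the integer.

The MRCA of Salmonella and Danio is the node subtending ((Ailuropoda,(Secale,((Danio,Cricetus),(Meleagris,Xenopus)))),(Salmonella,Colobus)).
From Salmonella up to that node: 2 branches. From Danio up to the same node: 5 branches. Total: 2 + 5 = 7.

7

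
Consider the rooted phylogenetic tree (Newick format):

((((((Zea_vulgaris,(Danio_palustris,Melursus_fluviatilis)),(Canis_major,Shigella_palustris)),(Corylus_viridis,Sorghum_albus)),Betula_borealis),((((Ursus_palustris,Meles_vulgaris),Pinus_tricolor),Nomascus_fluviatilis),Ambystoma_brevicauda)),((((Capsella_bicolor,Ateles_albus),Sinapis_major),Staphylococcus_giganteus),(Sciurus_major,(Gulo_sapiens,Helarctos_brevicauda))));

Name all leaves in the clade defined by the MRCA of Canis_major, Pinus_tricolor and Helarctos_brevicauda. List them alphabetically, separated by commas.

Ambystoma_brevicauda, Ateles_albus, Betula_borealis, Canis_major, Capsella_bicolor, Corylus_viridis, Danio_palustris, Gulo_sapiens, Helarctos_brevicauda, Meles_vulgaris, Melursus_fluviatilis, Nomascus_fluviatilis, Pinus_tricolor, Sciurus_major, Shigella_palustris, Sinapis_major, Sorghum_albus, Staphylococcus_giganteus, Ursus_palustris, Zea_vulgaris

Tracing Canis_major: it sits inside (Canis_major,Shigella_palustris).
Tracing Pinus_tricolor: it sits inside ((Ursus_palustris,Meles_vulgaris),Pinus_tricolor).
Tracing Helarctos_brevicauda: it sits inside (Gulo_sapiens,Helarctos_brevicauda).
The smallest clade enclosing all 3 is the whole tree (their MRCA is the root), so the answer is all 20 tips in alphabetical order.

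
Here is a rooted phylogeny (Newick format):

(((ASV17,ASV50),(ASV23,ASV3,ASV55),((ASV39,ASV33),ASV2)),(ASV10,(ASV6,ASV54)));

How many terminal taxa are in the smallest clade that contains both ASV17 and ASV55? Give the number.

8

The MRCA of ASV17 and ASV55 is the node subtending ((ASV17,ASV50),(ASV23,ASV3,ASV55),((ASV39,ASV33),ASV2)).
That clade contains 8 terminal taxa: ASV17, ASV2, ASV23, ASV3, ASV33, ASV39, ASV50, ASV55.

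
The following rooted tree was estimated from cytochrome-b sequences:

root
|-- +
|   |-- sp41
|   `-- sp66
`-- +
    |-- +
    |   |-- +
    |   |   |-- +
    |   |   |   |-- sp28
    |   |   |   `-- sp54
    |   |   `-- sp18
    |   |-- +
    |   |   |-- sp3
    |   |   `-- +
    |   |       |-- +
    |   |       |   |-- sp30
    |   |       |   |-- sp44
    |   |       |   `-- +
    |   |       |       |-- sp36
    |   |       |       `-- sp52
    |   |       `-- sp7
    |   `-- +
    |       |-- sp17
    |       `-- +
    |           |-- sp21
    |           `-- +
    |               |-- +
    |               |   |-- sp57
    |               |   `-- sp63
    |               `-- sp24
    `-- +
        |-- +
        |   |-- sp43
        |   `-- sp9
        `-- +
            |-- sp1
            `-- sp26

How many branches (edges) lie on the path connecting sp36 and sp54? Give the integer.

The MRCA of sp36 and sp54 is the node subtending (((sp28,sp54),sp18),(sp3,((sp30,sp44,(sp36,sp52)),sp7)),(sp17,(sp21,((sp57,sp63),sp24)))).
From sp36 up to that node: 5 branches. From sp54 up to the same node: 3 branches. Total: 5 + 3 = 8.

8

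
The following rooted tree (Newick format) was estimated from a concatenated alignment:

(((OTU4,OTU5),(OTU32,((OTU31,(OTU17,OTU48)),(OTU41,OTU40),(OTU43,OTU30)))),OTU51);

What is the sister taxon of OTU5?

OTU5 attaches to the tree at the node subtending (OTU4,OTU5).
The other lineage descending from that same node — the sister group — is the single tip OTU4.

OTU4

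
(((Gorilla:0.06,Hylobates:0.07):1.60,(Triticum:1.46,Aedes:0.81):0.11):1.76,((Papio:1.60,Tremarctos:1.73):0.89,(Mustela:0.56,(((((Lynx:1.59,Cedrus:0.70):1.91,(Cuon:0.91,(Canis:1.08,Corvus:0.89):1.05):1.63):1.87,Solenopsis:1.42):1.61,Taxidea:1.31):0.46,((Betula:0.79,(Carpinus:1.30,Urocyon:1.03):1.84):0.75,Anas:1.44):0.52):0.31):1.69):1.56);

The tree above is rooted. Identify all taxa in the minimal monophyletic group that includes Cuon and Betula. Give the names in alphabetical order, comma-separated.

Anas, Betula, Canis, Carpinus, Cedrus, Corvus, Cuon, Lynx, Solenopsis, Taxidea, Urocyon

Tracing Cuon: it sits inside (Cuon,(Canis,Corvus)).
Tracing Betula: it sits inside (Betula,(Carpinus,Urocyon)).
The smallest clade enclosing both is (((((Lynx,Cedrus),(Cuon,(Canis,Corvus))),Solenopsis),Taxidea),((Betula,(Carpinus,Urocyon)),Anas)); the answer is its 11 terminal taxa in alphabetical order.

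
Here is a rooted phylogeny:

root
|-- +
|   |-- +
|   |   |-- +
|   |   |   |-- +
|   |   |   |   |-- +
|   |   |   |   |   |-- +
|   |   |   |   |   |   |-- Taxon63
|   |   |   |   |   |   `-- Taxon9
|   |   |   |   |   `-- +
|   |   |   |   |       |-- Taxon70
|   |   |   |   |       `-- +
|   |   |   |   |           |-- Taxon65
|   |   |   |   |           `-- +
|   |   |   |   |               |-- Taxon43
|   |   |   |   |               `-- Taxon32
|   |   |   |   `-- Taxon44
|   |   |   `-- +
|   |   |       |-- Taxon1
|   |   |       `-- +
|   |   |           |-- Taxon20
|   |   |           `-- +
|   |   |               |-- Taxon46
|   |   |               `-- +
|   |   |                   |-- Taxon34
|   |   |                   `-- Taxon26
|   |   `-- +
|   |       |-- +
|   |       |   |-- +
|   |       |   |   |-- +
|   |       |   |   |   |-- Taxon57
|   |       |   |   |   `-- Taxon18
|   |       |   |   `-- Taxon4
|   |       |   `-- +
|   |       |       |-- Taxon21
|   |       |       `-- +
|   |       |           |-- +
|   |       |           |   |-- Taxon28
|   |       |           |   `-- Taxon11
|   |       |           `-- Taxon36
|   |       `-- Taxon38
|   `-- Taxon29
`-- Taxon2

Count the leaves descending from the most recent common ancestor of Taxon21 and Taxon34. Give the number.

The MRCA of Taxon21 and Taxon34 is the node subtending (((((Taxon63,Taxon9),(Taxon70,(Taxon65,(Taxon43,Taxon32)))),Taxon44),(Taxon1,(Taxon20,(Taxon46,(Taxon34,Taxon26))))),((((Taxon57,Taxon18),Taxon4),(Taxon21,((Taxon28,Taxon11),Taxon36))),Taxon38)).
That clade contains 20 terminal taxa: Taxon1, Taxon11, Taxon18, Taxon20, Taxon21, Taxon26, Taxon28, Taxon32, Taxon34, Taxon36, Taxon38, Taxon4, Taxon43, Taxon44, Taxon46, Taxon57, Taxon63, Taxon65, Taxon70, Taxon9.

20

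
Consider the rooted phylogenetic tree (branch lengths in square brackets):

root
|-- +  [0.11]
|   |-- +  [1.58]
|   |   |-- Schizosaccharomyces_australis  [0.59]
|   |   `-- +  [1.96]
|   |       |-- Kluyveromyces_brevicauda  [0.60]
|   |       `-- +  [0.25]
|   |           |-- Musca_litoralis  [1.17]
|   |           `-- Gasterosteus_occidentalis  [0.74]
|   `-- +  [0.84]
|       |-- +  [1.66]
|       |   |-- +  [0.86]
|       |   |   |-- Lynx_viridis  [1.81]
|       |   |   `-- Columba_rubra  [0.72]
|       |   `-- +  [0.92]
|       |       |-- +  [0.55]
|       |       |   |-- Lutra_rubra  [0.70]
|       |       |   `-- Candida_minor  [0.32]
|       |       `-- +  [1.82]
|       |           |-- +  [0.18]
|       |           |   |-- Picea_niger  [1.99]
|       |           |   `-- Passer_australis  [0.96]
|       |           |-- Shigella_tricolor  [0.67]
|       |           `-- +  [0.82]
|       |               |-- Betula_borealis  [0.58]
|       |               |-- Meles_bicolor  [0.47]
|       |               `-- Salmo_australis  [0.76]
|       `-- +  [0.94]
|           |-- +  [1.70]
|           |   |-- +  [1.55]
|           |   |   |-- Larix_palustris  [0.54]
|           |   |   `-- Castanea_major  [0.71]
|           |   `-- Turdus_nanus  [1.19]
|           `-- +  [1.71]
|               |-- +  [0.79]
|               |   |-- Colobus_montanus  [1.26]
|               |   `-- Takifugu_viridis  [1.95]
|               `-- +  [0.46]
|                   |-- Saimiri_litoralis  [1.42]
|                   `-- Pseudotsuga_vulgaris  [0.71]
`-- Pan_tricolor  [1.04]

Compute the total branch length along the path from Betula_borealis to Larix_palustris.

10.53

The path runs Betula_borealis → … → MRCA → … → Larix_palustris; the MRCA is the node subtending (((Lynx_viridis,Columba_rubra),((Lutra_rubra,Candida_minor),((Picea_niger,Passer_australis),Shigella_tricolor,(Betula_borealis,Meles_bicolor,Salmo_australis)))),(((Larix_palustris,Castanea_major),Turdus_nanus),((Colobus_montanus,Takifugu_viridis),(Saimiri_litoralis,Pseudotsuga_vulgaris)))).
Branch lengths along that path: 0.58 + 0.82 + 1.82 + 0.92 + 1.66 + 0.94 + 1.70 + 1.55 + 0.54 = 10.53.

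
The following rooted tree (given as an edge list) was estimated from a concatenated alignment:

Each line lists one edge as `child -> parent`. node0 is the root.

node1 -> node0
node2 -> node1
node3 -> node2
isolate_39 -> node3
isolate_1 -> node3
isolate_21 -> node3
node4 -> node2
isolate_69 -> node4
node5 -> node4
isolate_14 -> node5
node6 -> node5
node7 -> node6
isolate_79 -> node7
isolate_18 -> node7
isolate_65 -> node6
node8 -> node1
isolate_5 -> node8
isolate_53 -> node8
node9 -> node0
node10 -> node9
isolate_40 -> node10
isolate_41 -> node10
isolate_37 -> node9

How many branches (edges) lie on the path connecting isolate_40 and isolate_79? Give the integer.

10

The MRCA of isolate_40 and isolate_79 is the root of the tree.
From isolate_40 up to that node: 3 branches. From isolate_79 up to the same node: 7 branches. Total: 3 + 7 = 10.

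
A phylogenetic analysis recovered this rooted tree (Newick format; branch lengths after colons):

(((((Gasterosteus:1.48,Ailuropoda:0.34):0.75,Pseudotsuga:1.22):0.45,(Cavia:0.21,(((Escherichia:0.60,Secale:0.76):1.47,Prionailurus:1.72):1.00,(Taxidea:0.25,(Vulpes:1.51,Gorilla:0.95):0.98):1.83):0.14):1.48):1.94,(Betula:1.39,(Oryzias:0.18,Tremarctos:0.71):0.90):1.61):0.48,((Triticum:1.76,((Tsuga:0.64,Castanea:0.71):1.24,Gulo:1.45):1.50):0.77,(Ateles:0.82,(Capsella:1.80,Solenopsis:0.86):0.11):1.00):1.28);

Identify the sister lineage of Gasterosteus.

Ailuropoda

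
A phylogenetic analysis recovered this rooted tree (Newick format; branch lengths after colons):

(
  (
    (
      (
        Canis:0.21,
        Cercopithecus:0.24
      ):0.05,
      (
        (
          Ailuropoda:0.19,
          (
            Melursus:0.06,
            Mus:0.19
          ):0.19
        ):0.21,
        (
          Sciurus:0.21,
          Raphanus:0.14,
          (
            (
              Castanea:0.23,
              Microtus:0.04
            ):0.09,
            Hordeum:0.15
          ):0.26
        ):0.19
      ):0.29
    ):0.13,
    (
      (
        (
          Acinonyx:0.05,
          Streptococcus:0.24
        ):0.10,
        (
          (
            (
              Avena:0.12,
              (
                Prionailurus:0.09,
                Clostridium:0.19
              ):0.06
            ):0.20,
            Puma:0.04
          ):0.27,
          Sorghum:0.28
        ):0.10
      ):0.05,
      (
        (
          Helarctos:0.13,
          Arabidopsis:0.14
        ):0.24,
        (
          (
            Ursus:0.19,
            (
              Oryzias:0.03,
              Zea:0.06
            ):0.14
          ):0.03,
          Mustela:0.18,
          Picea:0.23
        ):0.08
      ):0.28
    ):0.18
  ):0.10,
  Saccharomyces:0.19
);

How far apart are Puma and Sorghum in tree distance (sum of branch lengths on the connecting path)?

The path runs Puma → … → MRCA → … → Sorghum; the MRCA is the node subtending (((Avena,(Prionailurus,Clostridium)),Puma),Sorghum).
Branch lengths along that path: 0.04 + 0.27 + 0.28 = 0.59.

0.59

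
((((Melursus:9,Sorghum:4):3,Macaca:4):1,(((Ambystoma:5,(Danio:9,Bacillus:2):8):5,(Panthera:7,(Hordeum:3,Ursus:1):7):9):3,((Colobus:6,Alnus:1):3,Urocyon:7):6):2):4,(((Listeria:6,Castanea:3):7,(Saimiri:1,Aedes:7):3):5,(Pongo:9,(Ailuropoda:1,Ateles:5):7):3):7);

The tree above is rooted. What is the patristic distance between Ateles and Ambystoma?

41

The path runs Ateles → … → MRCA → … → Ambystoma; the MRCA is the root of the tree.
Branch lengths along that path: 5 + 7 + 3 + 7 + 4 + 2 + 3 + 5 + 5 = 41.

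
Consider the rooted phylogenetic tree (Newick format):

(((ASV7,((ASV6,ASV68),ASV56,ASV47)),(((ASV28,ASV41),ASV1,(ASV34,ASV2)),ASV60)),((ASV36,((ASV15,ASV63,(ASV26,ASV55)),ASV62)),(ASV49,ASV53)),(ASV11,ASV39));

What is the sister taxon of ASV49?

ASV53

ASV49 attaches to the tree at the node subtending (ASV49,ASV53).
The other lineage descending from that same node — the sister group — is the single tip ASV53.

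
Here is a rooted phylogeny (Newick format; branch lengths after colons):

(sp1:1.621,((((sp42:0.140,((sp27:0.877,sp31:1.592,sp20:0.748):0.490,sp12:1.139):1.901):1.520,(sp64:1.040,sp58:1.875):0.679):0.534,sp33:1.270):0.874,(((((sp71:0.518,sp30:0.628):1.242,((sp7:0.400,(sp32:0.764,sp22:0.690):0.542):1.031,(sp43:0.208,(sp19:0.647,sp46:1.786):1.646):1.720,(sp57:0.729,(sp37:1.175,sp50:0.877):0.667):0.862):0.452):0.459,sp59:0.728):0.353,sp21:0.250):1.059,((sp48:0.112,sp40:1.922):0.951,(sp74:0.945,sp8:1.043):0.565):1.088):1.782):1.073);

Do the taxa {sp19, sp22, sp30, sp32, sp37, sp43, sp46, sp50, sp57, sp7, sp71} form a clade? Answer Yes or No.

The most recent common ancestor of these taxa subtends ((sp71,sp30),((sp7,(sp32,sp22)),(sp43,(sp19,sp46)),(sp57,(sp37,sp50)))).
That clade has exactly 11 tips — every listed taxon and nothing else — so the group is monophyletic.

Yes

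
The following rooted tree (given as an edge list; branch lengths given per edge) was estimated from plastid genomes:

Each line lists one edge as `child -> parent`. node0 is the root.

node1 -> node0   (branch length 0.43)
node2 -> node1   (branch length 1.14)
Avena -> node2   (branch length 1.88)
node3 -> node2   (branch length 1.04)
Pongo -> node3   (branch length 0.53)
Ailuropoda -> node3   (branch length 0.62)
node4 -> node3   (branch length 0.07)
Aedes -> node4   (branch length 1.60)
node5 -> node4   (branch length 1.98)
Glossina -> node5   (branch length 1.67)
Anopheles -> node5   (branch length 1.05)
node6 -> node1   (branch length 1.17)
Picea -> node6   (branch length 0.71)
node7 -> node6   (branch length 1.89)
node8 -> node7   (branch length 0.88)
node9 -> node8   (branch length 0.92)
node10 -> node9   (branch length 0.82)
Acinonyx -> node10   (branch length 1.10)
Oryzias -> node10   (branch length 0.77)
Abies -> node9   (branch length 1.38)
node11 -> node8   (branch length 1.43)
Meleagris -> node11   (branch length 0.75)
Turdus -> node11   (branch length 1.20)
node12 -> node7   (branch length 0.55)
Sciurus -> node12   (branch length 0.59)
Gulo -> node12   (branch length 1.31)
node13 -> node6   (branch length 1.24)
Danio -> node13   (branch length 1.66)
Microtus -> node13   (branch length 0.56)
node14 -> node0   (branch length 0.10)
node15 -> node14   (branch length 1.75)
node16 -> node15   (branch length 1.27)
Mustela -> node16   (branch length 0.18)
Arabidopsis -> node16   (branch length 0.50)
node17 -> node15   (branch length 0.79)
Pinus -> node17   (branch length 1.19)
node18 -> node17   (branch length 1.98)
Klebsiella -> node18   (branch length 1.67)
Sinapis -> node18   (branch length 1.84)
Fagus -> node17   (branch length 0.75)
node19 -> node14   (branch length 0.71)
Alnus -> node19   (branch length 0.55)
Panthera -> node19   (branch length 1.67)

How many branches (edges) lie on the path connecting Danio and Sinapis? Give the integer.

The MRCA of Danio and Sinapis is the root of the tree.
From Danio up to that node: 4 branches. From Sinapis up to the same node: 5 branches. Total: 4 + 5 = 9.

9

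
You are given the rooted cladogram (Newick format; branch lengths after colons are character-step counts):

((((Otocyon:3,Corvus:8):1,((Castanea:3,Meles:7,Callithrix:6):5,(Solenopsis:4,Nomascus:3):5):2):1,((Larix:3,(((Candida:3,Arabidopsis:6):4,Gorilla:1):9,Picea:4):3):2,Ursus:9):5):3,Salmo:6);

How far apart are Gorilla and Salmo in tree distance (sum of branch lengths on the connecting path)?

The path runs Gorilla → … → MRCA → … → Salmo; the MRCA is the root of the tree.
Branch lengths along that path: 1 + 9 + 3 + 2 + 5 + 3 + 6 = 29.

29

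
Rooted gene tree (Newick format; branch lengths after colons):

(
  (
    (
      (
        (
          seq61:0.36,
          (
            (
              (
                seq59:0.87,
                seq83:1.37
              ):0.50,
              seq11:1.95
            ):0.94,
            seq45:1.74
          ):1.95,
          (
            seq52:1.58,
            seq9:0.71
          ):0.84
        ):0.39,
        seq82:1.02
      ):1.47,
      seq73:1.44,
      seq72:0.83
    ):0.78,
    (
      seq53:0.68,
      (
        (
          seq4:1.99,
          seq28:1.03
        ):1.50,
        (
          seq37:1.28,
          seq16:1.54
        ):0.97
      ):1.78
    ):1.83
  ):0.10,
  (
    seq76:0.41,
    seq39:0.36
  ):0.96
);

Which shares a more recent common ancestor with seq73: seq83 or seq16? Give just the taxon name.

The MRCA of seq73 and seq83 subtends (((seq61,(((seq59,seq83),seq11),seq45),(seq52,seq9)),seq82),seq73,seq72) (10 taxa).
The MRCA of seq73 and seq16 subtends ((((seq61,(((seq59,seq83),seq11),seq45),(seq52,seq9)),seq82),seq73,seq72),(seq53,((seq4,seq28),(seq37,seq16)))) (15 taxa).
The first is nested inside the second, so seq73 shares a more recent common ancestor with seq83.

seq83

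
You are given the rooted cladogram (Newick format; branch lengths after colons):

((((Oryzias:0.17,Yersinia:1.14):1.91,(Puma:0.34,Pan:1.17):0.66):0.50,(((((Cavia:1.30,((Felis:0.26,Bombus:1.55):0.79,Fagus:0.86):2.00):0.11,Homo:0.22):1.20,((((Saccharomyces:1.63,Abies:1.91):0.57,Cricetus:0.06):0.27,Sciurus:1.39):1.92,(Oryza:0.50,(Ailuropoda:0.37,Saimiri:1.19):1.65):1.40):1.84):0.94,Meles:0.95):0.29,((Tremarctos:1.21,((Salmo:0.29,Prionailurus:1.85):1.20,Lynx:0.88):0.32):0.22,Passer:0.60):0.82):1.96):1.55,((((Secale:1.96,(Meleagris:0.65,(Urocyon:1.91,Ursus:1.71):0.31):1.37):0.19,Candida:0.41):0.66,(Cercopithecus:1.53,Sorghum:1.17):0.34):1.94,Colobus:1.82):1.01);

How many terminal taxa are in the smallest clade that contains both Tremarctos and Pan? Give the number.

The MRCA of Tremarctos and Pan is the node subtending (((Oryzias,Yersinia),(Puma,Pan)),(((((Cavia,((Felis,Bombus),Fagus)),Homo),((((Saccharomyces,Abies),Cricetus),Sciurus),(Oryza,(Ailuropoda,Saimiri)))),Meles),((Tremarctos,((Salmo,Prionailurus),Lynx)),Passer))).
That clade contains 22 terminal taxa: Abies, Ailuropoda, Bombus, Cavia, Cricetus, Fagus, Felis, Homo, Lynx, Meles, Oryza, Oryzias, Pan, Passer, Prionailurus, Puma, Saccharomyces, Saimiri, Salmo, Sciurus, Tremarctos, Yersinia.

22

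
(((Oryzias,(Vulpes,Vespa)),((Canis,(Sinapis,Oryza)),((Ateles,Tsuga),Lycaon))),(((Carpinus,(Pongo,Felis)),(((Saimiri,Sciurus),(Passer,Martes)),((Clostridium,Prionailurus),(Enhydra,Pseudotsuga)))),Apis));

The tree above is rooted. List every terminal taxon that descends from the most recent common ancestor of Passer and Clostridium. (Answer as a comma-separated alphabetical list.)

Clostridium, Enhydra, Martes, Passer, Prionailurus, Pseudotsuga, Saimiri, Sciurus

Tracing Passer: it sits inside (Passer,Martes).
Tracing Clostridium: it sits inside (Clostridium,Prionailurus).
The smallest clade enclosing both is (((Saimiri,Sciurus),(Passer,Martes)),((Clostridium,Prionailurus),(Enhydra,Pseudotsuga))); the answer is its 8 terminal taxa in alphabetical order.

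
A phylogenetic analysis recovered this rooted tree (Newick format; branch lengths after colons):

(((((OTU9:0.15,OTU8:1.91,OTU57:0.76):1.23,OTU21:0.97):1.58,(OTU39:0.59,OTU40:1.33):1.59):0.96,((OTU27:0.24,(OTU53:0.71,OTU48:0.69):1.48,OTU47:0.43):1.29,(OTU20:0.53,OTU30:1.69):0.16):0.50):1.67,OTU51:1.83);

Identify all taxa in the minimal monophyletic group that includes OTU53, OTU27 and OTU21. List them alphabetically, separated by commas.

Tracing OTU53: it sits inside (OTU53,OTU48).
Tracing OTU27: it sits inside (OTU27,(OTU53,OTU48),OTU47).
Tracing OTU21: it sits inside ((OTU9,OTU8,OTU57),OTU21).
The smallest clade enclosing all 3 is ((((OTU9,OTU8,OTU57),OTU21),(OTU39,OTU40)),((OTU27,(OTU53,OTU48),OTU47),(OTU20,OTU30))); the answer is its 12 terminal taxa in alphabetical order.

OTU20, OTU21, OTU27, OTU30, OTU39, OTU40, OTU47, OTU48, OTU53, OTU57, OTU8, OTU9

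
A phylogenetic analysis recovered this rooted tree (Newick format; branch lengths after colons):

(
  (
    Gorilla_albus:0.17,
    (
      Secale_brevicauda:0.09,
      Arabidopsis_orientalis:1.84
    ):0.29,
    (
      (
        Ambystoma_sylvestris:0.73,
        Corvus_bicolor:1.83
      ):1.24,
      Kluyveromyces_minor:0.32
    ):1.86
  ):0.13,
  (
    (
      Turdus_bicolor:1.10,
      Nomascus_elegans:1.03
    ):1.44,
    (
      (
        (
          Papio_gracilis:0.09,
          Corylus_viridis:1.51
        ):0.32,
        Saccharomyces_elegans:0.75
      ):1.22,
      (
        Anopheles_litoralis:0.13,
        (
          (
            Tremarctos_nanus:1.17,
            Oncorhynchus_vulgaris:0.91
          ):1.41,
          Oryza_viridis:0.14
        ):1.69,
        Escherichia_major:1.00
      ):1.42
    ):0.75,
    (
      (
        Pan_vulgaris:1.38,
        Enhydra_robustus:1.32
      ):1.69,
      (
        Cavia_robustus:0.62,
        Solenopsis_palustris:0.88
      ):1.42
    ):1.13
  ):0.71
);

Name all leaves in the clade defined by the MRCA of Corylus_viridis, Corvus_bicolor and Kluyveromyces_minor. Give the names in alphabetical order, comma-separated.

Ambystoma_sylvestris, Anopheles_litoralis, Arabidopsis_orientalis, Cavia_robustus, Corvus_bicolor, Corylus_viridis, Enhydra_robustus, Escherichia_major, Gorilla_albus, Kluyveromyces_minor, Nomascus_elegans, Oncorhynchus_vulgaris, Oryza_viridis, Pan_vulgaris, Papio_gracilis, Saccharomyces_elegans, Secale_brevicauda, Solenopsis_palustris, Tremarctos_nanus, Turdus_bicolor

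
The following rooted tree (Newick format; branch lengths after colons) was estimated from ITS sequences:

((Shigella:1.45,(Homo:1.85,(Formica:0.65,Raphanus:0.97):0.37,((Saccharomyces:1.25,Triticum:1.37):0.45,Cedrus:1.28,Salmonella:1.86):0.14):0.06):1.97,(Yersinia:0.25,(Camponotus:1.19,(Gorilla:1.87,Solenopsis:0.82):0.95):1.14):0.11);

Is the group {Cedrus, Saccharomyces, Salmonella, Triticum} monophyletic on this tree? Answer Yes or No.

Yes

The most recent common ancestor of these taxa subtends ((Saccharomyces,Triticum),Cedrus,Salmonella).
That clade has exactly 4 tips — every listed taxon and nothing else — so the group is monophyletic.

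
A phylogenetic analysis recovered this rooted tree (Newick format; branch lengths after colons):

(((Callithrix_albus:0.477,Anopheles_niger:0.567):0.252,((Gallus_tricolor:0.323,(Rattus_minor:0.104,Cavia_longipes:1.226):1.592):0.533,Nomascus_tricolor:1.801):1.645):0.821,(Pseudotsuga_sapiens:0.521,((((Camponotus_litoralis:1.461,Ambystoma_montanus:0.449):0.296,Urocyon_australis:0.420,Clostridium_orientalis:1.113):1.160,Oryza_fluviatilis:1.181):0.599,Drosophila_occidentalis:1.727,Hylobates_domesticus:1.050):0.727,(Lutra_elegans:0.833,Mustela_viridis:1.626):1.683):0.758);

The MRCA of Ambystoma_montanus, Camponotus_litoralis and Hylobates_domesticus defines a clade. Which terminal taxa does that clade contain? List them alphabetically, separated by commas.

Ambystoma_montanus, Camponotus_litoralis, Clostridium_orientalis, Drosophila_occidentalis, Hylobates_domesticus, Oryza_fluviatilis, Urocyon_australis

Tracing Ambystoma_montanus: it sits inside (Camponotus_litoralis,Ambystoma_montanus).
Tracing Camponotus_litoralis: it sits inside (Camponotus_litoralis,Ambystoma_montanus).
Tracing Hylobates_domesticus: it sits inside ((((Camponotus_litoralis,Ambystoma_montanus),Urocyon_australis,Clostridium_orientalis),Oryza_fluviatilis),Drosophila_occidentalis,Hylobates_domesticus).
The smallest clade enclosing all 3 is ((((Camponotus_litoralis,Ambystoma_montanus),Urocyon_australis,Clostridium_orientalis),Oryza_fluviatilis),Drosophila_occidentalis,Hylobates_domesticus); the answer is its 7 terminal taxa in alphabetical order.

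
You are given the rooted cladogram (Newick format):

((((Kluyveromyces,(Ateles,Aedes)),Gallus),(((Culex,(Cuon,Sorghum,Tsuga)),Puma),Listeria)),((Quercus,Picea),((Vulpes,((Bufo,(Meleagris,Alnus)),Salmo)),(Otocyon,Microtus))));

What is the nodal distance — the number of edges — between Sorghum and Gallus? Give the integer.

7

The MRCA of Sorghum and Gallus is the node subtending (((Kluyveromyces,(Ateles,Aedes)),Gallus),(((Culex,(Cuon,Sorghum,Tsuga)),Puma),Listeria)).
From Sorghum up to that node: 5 branches. From Gallus up to the same node: 2 branches. Total: 5 + 2 = 7.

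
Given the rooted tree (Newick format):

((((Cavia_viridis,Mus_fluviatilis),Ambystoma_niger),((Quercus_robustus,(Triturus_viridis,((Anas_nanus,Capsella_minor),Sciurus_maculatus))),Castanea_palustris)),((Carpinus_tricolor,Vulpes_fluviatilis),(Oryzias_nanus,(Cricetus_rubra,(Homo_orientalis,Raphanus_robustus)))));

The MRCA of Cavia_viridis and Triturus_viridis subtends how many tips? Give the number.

9

The MRCA of Cavia_viridis and Triturus_viridis is the node subtending (((Cavia_viridis,Mus_fluviatilis),Ambystoma_niger),((Quercus_robustus,(Triturus_viridis,((Anas_nanus,Capsella_minor),Sciurus_maculatus))),Castanea_palustris)).
That clade contains 9 terminal taxa: Ambystoma_niger, Anas_nanus, Capsella_minor, Castanea_palustris, Cavia_viridis, Mus_fluviatilis, Quercus_robustus, Sciurus_maculatus, Triturus_viridis.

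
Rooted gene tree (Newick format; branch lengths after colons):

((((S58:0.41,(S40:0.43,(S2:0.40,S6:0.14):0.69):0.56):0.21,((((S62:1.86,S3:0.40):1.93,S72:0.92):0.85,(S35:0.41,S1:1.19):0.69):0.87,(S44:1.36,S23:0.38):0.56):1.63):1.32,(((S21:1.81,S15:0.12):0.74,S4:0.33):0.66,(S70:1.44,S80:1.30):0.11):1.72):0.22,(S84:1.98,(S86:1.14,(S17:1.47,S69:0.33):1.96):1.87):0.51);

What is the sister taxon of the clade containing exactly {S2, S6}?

S40

The clade containing exactly {S2, S6} attaches to the tree at the node subtending (S40,(S2,S6)).
The other lineage descending from that same node — the sister group — is the single tip S40.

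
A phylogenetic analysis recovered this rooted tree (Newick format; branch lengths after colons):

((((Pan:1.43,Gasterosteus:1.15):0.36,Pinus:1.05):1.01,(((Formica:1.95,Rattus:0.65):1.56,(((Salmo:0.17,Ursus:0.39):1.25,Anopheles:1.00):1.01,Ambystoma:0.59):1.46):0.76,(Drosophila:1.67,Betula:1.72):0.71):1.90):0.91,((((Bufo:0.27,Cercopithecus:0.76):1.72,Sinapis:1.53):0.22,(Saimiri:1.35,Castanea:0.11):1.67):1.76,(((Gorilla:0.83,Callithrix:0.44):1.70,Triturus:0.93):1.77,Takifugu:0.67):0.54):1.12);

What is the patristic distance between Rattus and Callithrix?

11.35

The path runs Rattus → … → MRCA → … → Callithrix; the MRCA is the root of the tree.
Branch lengths along that path: 0.65 + 1.56 + 0.76 + 1.90 + 0.91 + 1.12 + 0.54 + 1.77 + 1.70 + 0.44 = 11.35.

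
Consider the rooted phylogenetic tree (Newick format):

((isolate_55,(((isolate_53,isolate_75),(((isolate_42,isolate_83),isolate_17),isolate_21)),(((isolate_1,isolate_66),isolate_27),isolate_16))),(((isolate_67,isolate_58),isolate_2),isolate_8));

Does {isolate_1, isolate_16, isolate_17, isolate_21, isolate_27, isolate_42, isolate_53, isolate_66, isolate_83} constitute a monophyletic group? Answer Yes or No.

No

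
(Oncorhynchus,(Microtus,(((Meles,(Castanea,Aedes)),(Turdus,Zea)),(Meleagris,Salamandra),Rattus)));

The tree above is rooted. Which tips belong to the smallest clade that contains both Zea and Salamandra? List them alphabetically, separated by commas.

Aedes, Castanea, Meleagris, Meles, Rattus, Salamandra, Turdus, Zea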